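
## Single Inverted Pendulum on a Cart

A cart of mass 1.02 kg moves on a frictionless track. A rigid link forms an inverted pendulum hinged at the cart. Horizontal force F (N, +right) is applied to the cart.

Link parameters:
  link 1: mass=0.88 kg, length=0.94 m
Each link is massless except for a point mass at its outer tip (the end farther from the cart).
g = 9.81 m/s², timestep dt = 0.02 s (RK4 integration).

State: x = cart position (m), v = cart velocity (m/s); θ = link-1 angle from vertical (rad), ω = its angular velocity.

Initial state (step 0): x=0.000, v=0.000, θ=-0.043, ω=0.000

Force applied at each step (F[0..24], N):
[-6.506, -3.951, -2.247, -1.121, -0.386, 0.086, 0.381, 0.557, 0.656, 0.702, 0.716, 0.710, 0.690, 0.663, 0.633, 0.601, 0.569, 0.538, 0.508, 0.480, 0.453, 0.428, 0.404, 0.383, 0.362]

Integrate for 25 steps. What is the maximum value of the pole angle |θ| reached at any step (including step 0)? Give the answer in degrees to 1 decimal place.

Answer: 2.5°

Derivation:
apply F[0]=-6.506 → step 1: x=-0.001, v=-0.120, θ=-0.042, ω=0.119
apply F[1]=-3.951 → step 2: x=-0.004, v=-0.191, θ=-0.039, ω=0.185
apply F[2]=-2.247 → step 3: x=-0.009, v=-0.229, θ=-0.035, ω=0.218
apply F[3]=-1.121 → step 4: x=-0.013, v=-0.245, θ=-0.030, ω=0.229
apply F[4]=-0.386 → step 5: x=-0.018, v=-0.248, θ=-0.026, ω=0.226
apply F[5]=+0.086 → step 6: x=-0.023, v=-0.242, θ=-0.021, ω=0.215
apply F[6]=+0.381 → step 7: x=-0.028, v=-0.232, θ=-0.017, ω=0.200
apply F[7]=+0.557 → step 8: x=-0.032, v=-0.218, θ=-0.013, ω=0.182
apply F[8]=+0.656 → step 9: x=-0.037, v=-0.203, θ=-0.010, ω=0.164
apply F[9]=+0.702 → step 10: x=-0.040, v=-0.188, θ=-0.007, ω=0.146
apply F[10]=+0.716 → step 11: x=-0.044, v=-0.173, θ=-0.004, ω=0.129
apply F[11]=+0.710 → step 12: x=-0.047, v=-0.159, θ=-0.002, ω=0.113
apply F[12]=+0.690 → step 13: x=-0.050, v=-0.145, θ=0.000, ω=0.098
apply F[13]=+0.663 → step 14: x=-0.053, v=-0.132, θ=0.002, ω=0.085
apply F[14]=+0.633 → step 15: x=-0.056, v=-0.120, θ=0.004, ω=0.073
apply F[15]=+0.601 → step 16: x=-0.058, v=-0.109, θ=0.005, ω=0.062
apply F[16]=+0.569 → step 17: x=-0.060, v=-0.099, θ=0.006, ω=0.053
apply F[17]=+0.538 → step 18: x=-0.062, v=-0.090, θ=0.007, ω=0.044
apply F[18]=+0.508 → step 19: x=-0.064, v=-0.081, θ=0.008, ω=0.037
apply F[19]=+0.480 → step 20: x=-0.065, v=-0.073, θ=0.009, ω=0.030
apply F[20]=+0.453 → step 21: x=-0.067, v=-0.066, θ=0.009, ω=0.024
apply F[21]=+0.428 → step 22: x=-0.068, v=-0.059, θ=0.010, ω=0.019
apply F[22]=+0.404 → step 23: x=-0.069, v=-0.053, θ=0.010, ω=0.014
apply F[23]=+0.383 → step 24: x=-0.070, v=-0.047, θ=0.010, ω=0.010
apply F[24]=+0.362 → step 25: x=-0.071, v=-0.042, θ=0.011, ω=0.007
Max |angle| over trajectory = 0.043 rad = 2.5°.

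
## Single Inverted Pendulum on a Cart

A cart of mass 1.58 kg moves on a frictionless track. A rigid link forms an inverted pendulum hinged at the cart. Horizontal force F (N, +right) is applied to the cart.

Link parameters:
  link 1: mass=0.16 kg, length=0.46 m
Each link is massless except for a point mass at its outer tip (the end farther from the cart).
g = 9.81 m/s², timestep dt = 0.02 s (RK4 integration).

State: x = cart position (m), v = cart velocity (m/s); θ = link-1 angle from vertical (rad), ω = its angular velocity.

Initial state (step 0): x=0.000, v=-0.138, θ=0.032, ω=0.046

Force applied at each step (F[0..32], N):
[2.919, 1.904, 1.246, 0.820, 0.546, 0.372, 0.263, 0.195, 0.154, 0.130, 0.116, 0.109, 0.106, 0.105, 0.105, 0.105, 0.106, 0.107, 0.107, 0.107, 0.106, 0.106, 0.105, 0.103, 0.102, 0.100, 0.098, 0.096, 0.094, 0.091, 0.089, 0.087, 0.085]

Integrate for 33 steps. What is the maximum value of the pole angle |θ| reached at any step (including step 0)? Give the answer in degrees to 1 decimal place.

Answer: 1.8°

Derivation:
apply F[0]=+2.919 → step 1: x=-0.002, v=-0.102, θ=0.032, ω=-0.019
apply F[1]=+1.904 → step 2: x=-0.004, v=-0.078, θ=0.032, ω=-0.056
apply F[2]=+1.246 → step 3: x=-0.006, v=-0.063, θ=0.030, ω=-0.076
apply F[3]=+0.820 → step 4: x=-0.007, v=-0.053, θ=0.029, ω=-0.085
apply F[4]=+0.546 → step 5: x=-0.008, v=-0.047, θ=0.027, ω=-0.087
apply F[5]=+0.372 → step 6: x=-0.009, v=-0.043, θ=0.025, ω=-0.085
apply F[6]=+0.263 → step 7: x=-0.009, v=-0.040, θ=0.023, ω=-0.081
apply F[7]=+0.195 → step 8: x=-0.010, v=-0.038, θ=0.022, ω=-0.076
apply F[8]=+0.154 → step 9: x=-0.011, v=-0.036, θ=0.020, ω=-0.070
apply F[9]=+0.130 → step 10: x=-0.012, v=-0.035, θ=0.019, ω=-0.064
apply F[10]=+0.116 → step 11: x=-0.012, v=-0.034, θ=0.018, ω=-0.059
apply F[11]=+0.109 → step 12: x=-0.013, v=-0.033, θ=0.017, ω=-0.053
apply F[12]=+0.106 → step 13: x=-0.014, v=-0.032, θ=0.016, ω=-0.049
apply F[13]=+0.105 → step 14: x=-0.014, v=-0.031, θ=0.015, ω=-0.044
apply F[14]=+0.105 → step 15: x=-0.015, v=-0.030, θ=0.014, ω=-0.041
apply F[15]=+0.105 → step 16: x=-0.016, v=-0.029, θ=0.013, ω=-0.037
apply F[16]=+0.106 → step 17: x=-0.016, v=-0.028, θ=0.012, ω=-0.034
apply F[17]=+0.107 → step 18: x=-0.017, v=-0.027, θ=0.012, ω=-0.031
apply F[18]=+0.107 → step 19: x=-0.017, v=-0.025, θ=0.011, ω=-0.029
apply F[19]=+0.107 → step 20: x=-0.018, v=-0.024, θ=0.011, ω=-0.027
apply F[20]=+0.106 → step 21: x=-0.018, v=-0.023, θ=0.010, ω=-0.025
apply F[21]=+0.106 → step 22: x=-0.019, v=-0.022, θ=0.010, ω=-0.023
apply F[22]=+0.105 → step 23: x=-0.019, v=-0.021, θ=0.009, ω=-0.021
apply F[23]=+0.103 → step 24: x=-0.019, v=-0.020, θ=0.009, ω=-0.020
apply F[24]=+0.102 → step 25: x=-0.020, v=-0.019, θ=0.008, ω=-0.019
apply F[25]=+0.100 → step 26: x=-0.020, v=-0.018, θ=0.008, ω=-0.017
apply F[26]=+0.098 → step 27: x=-0.021, v=-0.016, θ=0.008, ω=-0.016
apply F[27]=+0.096 → step 28: x=-0.021, v=-0.015, θ=0.007, ω=-0.016
apply F[28]=+0.094 → step 29: x=-0.021, v=-0.014, θ=0.007, ω=-0.015
apply F[29]=+0.091 → step 30: x=-0.021, v=-0.013, θ=0.007, ω=-0.014
apply F[30]=+0.089 → step 31: x=-0.022, v=-0.012, θ=0.007, ω=-0.013
apply F[31]=+0.087 → step 32: x=-0.022, v=-0.011, θ=0.006, ω=-0.013
apply F[32]=+0.085 → step 33: x=-0.022, v=-0.010, θ=0.006, ω=-0.012
Max |angle| over trajectory = 0.032 rad = 1.8°.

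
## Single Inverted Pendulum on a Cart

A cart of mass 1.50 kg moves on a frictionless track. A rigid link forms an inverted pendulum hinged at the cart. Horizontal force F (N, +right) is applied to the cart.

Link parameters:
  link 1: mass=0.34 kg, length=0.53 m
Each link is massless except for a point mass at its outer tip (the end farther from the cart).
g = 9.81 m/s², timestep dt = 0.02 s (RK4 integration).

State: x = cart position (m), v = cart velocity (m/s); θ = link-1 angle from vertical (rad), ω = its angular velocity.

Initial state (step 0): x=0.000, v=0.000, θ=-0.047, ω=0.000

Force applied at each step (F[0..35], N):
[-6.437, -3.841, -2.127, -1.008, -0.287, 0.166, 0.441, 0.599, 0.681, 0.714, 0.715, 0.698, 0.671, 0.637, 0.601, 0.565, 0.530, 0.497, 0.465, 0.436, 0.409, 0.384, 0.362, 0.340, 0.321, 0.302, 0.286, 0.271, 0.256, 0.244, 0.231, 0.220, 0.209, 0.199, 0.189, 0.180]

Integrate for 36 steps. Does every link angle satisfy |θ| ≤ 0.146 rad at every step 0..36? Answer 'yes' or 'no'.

Answer: yes

Derivation:
apply F[0]=-6.437 → step 1: x=-0.001, v=-0.084, θ=-0.046, ω=0.141
apply F[1]=-3.841 → step 2: x=-0.003, v=-0.133, θ=-0.042, ω=0.217
apply F[2]=-2.127 → step 3: x=-0.006, v=-0.160, θ=-0.037, ω=0.253
apply F[3]=-1.008 → step 4: x=-0.009, v=-0.171, θ=-0.032, ω=0.262
apply F[4]=-0.287 → step 5: x=-0.013, v=-0.174, θ=-0.027, ω=0.256
apply F[5]=+0.166 → step 6: x=-0.016, v=-0.171, θ=-0.022, ω=0.241
apply F[6]=+0.441 → step 7: x=-0.019, v=-0.164, θ=-0.017, ω=0.221
apply F[7]=+0.599 → step 8: x=-0.023, v=-0.155, θ=-0.013, ω=0.199
apply F[8]=+0.681 → step 9: x=-0.026, v=-0.146, θ=-0.010, ω=0.176
apply F[9]=+0.714 → step 10: x=-0.028, v=-0.136, θ=-0.006, ω=0.155
apply F[10]=+0.715 → step 11: x=-0.031, v=-0.126, θ=-0.003, ω=0.135
apply F[11]=+0.698 → step 12: x=-0.034, v=-0.117, θ=-0.001, ω=0.116
apply F[12]=+0.671 → step 13: x=-0.036, v=-0.108, θ=0.001, ω=0.099
apply F[13]=+0.637 → step 14: x=-0.038, v=-0.099, θ=0.003, ω=0.084
apply F[14]=+0.601 → step 15: x=-0.040, v=-0.092, θ=0.005, ω=0.071
apply F[15]=+0.565 → step 16: x=-0.042, v=-0.084, θ=0.006, ω=0.059
apply F[16]=+0.530 → step 17: x=-0.043, v=-0.077, θ=0.007, ω=0.049
apply F[17]=+0.497 → step 18: x=-0.045, v=-0.071, θ=0.008, ω=0.040
apply F[18]=+0.465 → step 19: x=-0.046, v=-0.065, θ=0.009, ω=0.032
apply F[19]=+0.436 → step 20: x=-0.047, v=-0.060, θ=0.009, ω=0.025
apply F[20]=+0.409 → step 21: x=-0.048, v=-0.055, θ=0.010, ω=0.019
apply F[21]=+0.384 → step 22: x=-0.049, v=-0.050, θ=0.010, ω=0.014
apply F[22]=+0.362 → step 23: x=-0.050, v=-0.046, θ=0.010, ω=0.010
apply F[23]=+0.340 → step 24: x=-0.051, v=-0.042, θ=0.011, ω=0.006
apply F[24]=+0.321 → step 25: x=-0.052, v=-0.038, θ=0.011, ω=0.003
apply F[25]=+0.302 → step 26: x=-0.053, v=-0.034, θ=0.011, ω=-0.000
apply F[26]=+0.286 → step 27: x=-0.053, v=-0.031, θ=0.011, ω=-0.003
apply F[27]=+0.271 → step 28: x=-0.054, v=-0.028, θ=0.011, ω=-0.005
apply F[28]=+0.256 → step 29: x=-0.055, v=-0.025, θ=0.010, ω=-0.006
apply F[29]=+0.244 → step 30: x=-0.055, v=-0.022, θ=0.010, ω=-0.008
apply F[30]=+0.231 → step 31: x=-0.055, v=-0.020, θ=0.010, ω=-0.009
apply F[31]=+0.220 → step 32: x=-0.056, v=-0.017, θ=0.010, ω=-0.010
apply F[32]=+0.209 → step 33: x=-0.056, v=-0.015, θ=0.010, ω=-0.011
apply F[33]=+0.199 → step 34: x=-0.056, v=-0.012, θ=0.010, ω=-0.011
apply F[34]=+0.189 → step 35: x=-0.057, v=-0.010, θ=0.009, ω=-0.012
apply F[35]=+0.180 → step 36: x=-0.057, v=-0.008, θ=0.009, ω=-0.012
Max |angle| over trajectory = 0.047 rad; bound = 0.146 → within bound.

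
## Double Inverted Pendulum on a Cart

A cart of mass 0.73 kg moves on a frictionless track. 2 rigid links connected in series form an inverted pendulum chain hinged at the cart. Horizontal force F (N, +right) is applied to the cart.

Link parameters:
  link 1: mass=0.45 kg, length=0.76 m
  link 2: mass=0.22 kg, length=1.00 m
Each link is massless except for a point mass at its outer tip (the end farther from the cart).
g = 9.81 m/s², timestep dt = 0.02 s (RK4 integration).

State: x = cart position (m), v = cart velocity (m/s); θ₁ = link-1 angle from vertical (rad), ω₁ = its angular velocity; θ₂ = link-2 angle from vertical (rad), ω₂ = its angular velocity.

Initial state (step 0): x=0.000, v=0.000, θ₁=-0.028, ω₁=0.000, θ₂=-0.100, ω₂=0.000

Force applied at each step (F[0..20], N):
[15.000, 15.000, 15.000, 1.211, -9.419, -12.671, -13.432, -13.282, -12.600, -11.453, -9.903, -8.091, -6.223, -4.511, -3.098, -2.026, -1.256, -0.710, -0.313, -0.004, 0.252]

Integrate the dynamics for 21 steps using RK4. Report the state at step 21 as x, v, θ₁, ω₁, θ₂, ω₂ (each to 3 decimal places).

Answer: x=-0.122, v=-1.185, θ₁=-0.050, ω₁=0.673, θ₂=-0.047, ω₂=0.300

Derivation:
apply F[0]=+15.000 → step 1: x=0.004, v=0.416, θ₁=-0.033, ω₁=-0.547, θ₂=-0.100, ω₂=-0.019
apply F[1]=+15.000 → step 2: x=0.017, v=0.833, θ₁=-0.050, ω₁=-1.099, θ₂=-0.101, ω₂=-0.034
apply F[2]=+15.000 → step 3: x=0.037, v=1.252, θ₁=-0.077, ω₁=-1.662, θ₂=-0.102, ω₂=-0.042
apply F[3]=+1.211 → step 4: x=0.063, v=1.298, θ₁=-0.112, ω₁=-1.746, θ₂=-0.102, ω₂=-0.044
apply F[4]=-9.419 → step 5: x=0.087, v=1.062, θ₁=-0.144, ω₁=-1.473, θ₂=-0.103, ω₂=-0.037
apply F[5]=-12.671 → step 6: x=0.105, v=0.746, θ₁=-0.169, ω₁=-1.111, θ₂=-0.104, ω₂=-0.019
apply F[6]=-13.432 → step 7: x=0.116, v=0.417, θ₁=-0.188, ω₁=-0.742, θ₂=-0.104, ω₂=0.007
apply F[7]=-13.282 → step 8: x=0.121, v=0.097, θ₁=-0.199, ω₁=-0.394, θ₂=-0.103, ω₂=0.041
apply F[8]=-12.600 → step 9: x=0.120, v=-0.202, θ₁=-0.204, ω₁=-0.076, θ₂=-0.102, ω₂=0.078
apply F[9]=-11.453 → step 10: x=0.114, v=-0.471, θ₁=-0.203, ω₁=0.202, θ₂=-0.100, ω₂=0.115
apply F[10]=-9.903 → step 11: x=0.102, v=-0.699, θ₁=-0.196, ω₁=0.430, θ₂=-0.098, ω₂=0.150
apply F[11]=-8.091 → step 12: x=0.086, v=-0.882, θ₁=-0.186, ω₁=0.603, θ₂=-0.094, ω₂=0.182
apply F[12]=-6.223 → step 13: x=0.067, v=-1.018, θ₁=-0.173, ω₁=0.722, θ₂=-0.090, ω₂=0.209
apply F[13]=-4.511 → step 14: x=0.046, v=-1.111, θ₁=-0.158, ω₁=0.791, θ₂=-0.086, ω₂=0.232
apply F[14]=-3.098 → step 15: x=0.023, v=-1.170, θ₁=-0.142, ω₁=0.820, θ₂=-0.081, ω₂=0.251
apply F[15]=-2.026 → step 16: x=-0.001, v=-1.203, θ₁=-0.125, ω₁=0.822, θ₂=-0.076, ω₂=0.266
apply F[16]=-1.256 → step 17: x=-0.025, v=-1.217, θ₁=-0.109, ω₁=0.805, θ₂=-0.071, ω₂=0.278
apply F[17]=-0.710 → step 18: x=-0.049, v=-1.219, θ₁=-0.093, ω₁=0.778, θ₂=-0.065, ω₂=0.288
apply F[18]=-0.313 → step 19: x=-0.074, v=-1.213, θ₁=-0.078, ω₁=0.746, θ₂=-0.059, ω₂=0.294
apply F[19]=-0.004 → step 20: x=-0.098, v=-1.201, θ₁=-0.063, ω₁=0.710, θ₂=-0.053, ω₂=0.298
apply F[20]=+0.252 → step 21: x=-0.122, v=-1.185, θ₁=-0.050, ω₁=0.673, θ₂=-0.047, ω₂=0.300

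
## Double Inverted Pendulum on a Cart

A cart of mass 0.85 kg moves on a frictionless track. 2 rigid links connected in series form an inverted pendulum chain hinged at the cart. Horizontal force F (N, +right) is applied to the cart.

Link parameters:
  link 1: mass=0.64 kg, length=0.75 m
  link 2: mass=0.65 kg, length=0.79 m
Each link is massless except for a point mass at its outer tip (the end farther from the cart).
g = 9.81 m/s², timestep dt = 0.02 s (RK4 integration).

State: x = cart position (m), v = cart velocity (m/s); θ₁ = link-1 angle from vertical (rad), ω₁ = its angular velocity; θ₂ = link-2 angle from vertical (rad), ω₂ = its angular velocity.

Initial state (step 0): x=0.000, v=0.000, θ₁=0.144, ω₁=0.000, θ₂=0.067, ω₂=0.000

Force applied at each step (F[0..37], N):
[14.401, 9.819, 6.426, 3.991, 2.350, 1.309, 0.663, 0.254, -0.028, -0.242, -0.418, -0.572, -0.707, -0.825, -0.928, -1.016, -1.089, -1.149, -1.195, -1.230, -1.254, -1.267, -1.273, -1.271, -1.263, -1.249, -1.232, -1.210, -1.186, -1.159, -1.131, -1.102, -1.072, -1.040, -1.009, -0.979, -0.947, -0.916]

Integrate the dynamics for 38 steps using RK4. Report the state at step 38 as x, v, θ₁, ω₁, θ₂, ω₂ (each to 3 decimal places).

Answer: x=0.291, v=0.079, θ₁=-0.035, ω₁=0.023, θ₂=-0.026, ω₂=-0.012

Derivation:
apply F[0]=+14.401 → step 1: x=0.003, v=0.288, θ₁=0.141, ω₁=-0.319, θ₂=0.067, ω₂=-0.045
apply F[1]=+9.819 → step 2: x=0.011, v=0.475, θ₁=0.133, ω₁=-0.509, θ₂=0.065, ω₂=-0.084
apply F[2]=+6.426 → step 3: x=0.021, v=0.587, θ₁=0.121, ω₁=-0.607, θ₂=0.063, ω₂=-0.117
apply F[3]=+3.991 → step 4: x=0.033, v=0.647, θ₁=0.109, ω₁=-0.642, θ₂=0.061, ω₂=-0.144
apply F[4]=+2.350 → step 5: x=0.047, v=0.672, θ₁=0.096, ω₁=-0.638, θ₂=0.058, ω₂=-0.165
apply F[5]=+1.309 → step 6: x=0.060, v=0.677, θ₁=0.084, ω₁=-0.612, θ₂=0.054, ω₂=-0.181
apply F[6]=+0.663 → step 7: x=0.074, v=0.670, θ₁=0.072, ω₁=-0.577, θ₂=0.050, ω₂=-0.193
apply F[7]=+0.254 → step 8: x=0.087, v=0.657, θ₁=0.061, ω₁=-0.537, θ₂=0.046, ω₂=-0.202
apply F[8]=-0.028 → step 9: x=0.100, v=0.641, θ₁=0.050, ω₁=-0.498, θ₂=0.042, ω₂=-0.208
apply F[9]=-0.242 → step 10: x=0.112, v=0.622, θ₁=0.041, ω₁=-0.459, θ₂=0.038, ω₂=-0.210
apply F[10]=-0.418 → step 11: x=0.125, v=0.601, θ₁=0.032, ω₁=-0.422, θ₂=0.034, ω₂=-0.210
apply F[11]=-0.572 → step 12: x=0.136, v=0.580, θ₁=0.024, ω₁=-0.387, θ₂=0.030, ω₂=-0.208
apply F[12]=-0.707 → step 13: x=0.148, v=0.557, θ₁=0.016, ω₁=-0.354, θ₂=0.026, ω₂=-0.205
apply F[13]=-0.825 → step 14: x=0.159, v=0.534, θ₁=0.010, ω₁=-0.322, θ₂=0.021, ω₂=-0.200
apply F[14]=-0.928 → step 15: x=0.169, v=0.510, θ₁=0.004, ω₁=-0.292, θ₂=0.018, ω₂=-0.193
apply F[15]=-1.016 → step 16: x=0.179, v=0.486, θ₁=-0.002, ω₁=-0.264, θ₂=0.014, ω₂=-0.186
apply F[16]=-1.089 → step 17: x=0.189, v=0.462, θ₁=-0.007, ω₁=-0.237, θ₂=0.010, ω₂=-0.178
apply F[17]=-1.149 → step 18: x=0.198, v=0.437, θ₁=-0.011, ω₁=-0.212, θ₂=0.007, ω₂=-0.169
apply F[18]=-1.195 → step 19: x=0.206, v=0.413, θ₁=-0.015, ω₁=-0.188, θ₂=0.003, ω₂=-0.160
apply F[19]=-1.230 → step 20: x=0.214, v=0.390, θ₁=-0.019, ω₁=-0.166, θ₂=0.000, ω₂=-0.150
apply F[20]=-1.254 → step 21: x=0.222, v=0.366, θ₁=-0.022, ω₁=-0.145, θ₂=-0.003, ω₂=-0.140
apply F[21]=-1.267 → step 22: x=0.229, v=0.343, θ₁=-0.025, ω₁=-0.126, θ₂=-0.005, ω₂=-0.131
apply F[22]=-1.273 → step 23: x=0.235, v=0.321, θ₁=-0.027, ω₁=-0.108, θ₂=-0.008, ω₂=-0.121
apply F[23]=-1.271 → step 24: x=0.242, v=0.300, θ₁=-0.029, ω₁=-0.092, θ₂=-0.010, ω₂=-0.112
apply F[24]=-1.263 → step 25: x=0.247, v=0.279, θ₁=-0.031, ω₁=-0.077, θ₂=-0.012, ω₂=-0.102
apply F[25]=-1.249 → step 26: x=0.253, v=0.259, θ₁=-0.032, ω₁=-0.063, θ₂=-0.014, ω₂=-0.093
apply F[26]=-1.232 → step 27: x=0.258, v=0.240, θ₁=-0.033, ω₁=-0.051, θ₂=-0.016, ω₂=-0.084
apply F[27]=-1.210 → step 28: x=0.262, v=0.221, θ₁=-0.034, ω₁=-0.040, θ₂=-0.018, ω₂=-0.076
apply F[28]=-1.186 → step 29: x=0.267, v=0.204, θ₁=-0.035, ω₁=-0.030, θ₂=-0.019, ω₂=-0.068
apply F[29]=-1.159 → step 30: x=0.271, v=0.187, θ₁=-0.035, ω₁=-0.021, θ₂=-0.020, ω₂=-0.060
apply F[30]=-1.131 → step 31: x=0.274, v=0.171, θ₁=-0.036, ω₁=-0.013, θ₂=-0.021, ω₂=-0.052
apply F[31]=-1.102 → step 32: x=0.277, v=0.156, θ₁=-0.036, ω₁=-0.005, θ₂=-0.022, ω₂=-0.046
apply F[32]=-1.072 → step 33: x=0.280, v=0.141, θ₁=-0.036, ω₁=0.001, θ₂=-0.023, ω₂=-0.039
apply F[33]=-1.040 → step 34: x=0.283, v=0.127, θ₁=-0.036, ω₁=0.007, θ₂=-0.024, ω₂=-0.033
apply F[34]=-1.009 → step 35: x=0.285, v=0.114, θ₁=-0.036, ω₁=0.012, θ₂=-0.025, ω₂=-0.027
apply F[35]=-0.979 → step 36: x=0.288, v=0.102, θ₁=-0.035, ω₁=0.016, θ₂=-0.025, ω₂=-0.022
apply F[36]=-0.947 → step 37: x=0.290, v=0.090, θ₁=-0.035, ω₁=0.020, θ₂=-0.025, ω₂=-0.017
apply F[37]=-0.916 → step 38: x=0.291, v=0.079, θ₁=-0.035, ω₁=0.023, θ₂=-0.026, ω₂=-0.012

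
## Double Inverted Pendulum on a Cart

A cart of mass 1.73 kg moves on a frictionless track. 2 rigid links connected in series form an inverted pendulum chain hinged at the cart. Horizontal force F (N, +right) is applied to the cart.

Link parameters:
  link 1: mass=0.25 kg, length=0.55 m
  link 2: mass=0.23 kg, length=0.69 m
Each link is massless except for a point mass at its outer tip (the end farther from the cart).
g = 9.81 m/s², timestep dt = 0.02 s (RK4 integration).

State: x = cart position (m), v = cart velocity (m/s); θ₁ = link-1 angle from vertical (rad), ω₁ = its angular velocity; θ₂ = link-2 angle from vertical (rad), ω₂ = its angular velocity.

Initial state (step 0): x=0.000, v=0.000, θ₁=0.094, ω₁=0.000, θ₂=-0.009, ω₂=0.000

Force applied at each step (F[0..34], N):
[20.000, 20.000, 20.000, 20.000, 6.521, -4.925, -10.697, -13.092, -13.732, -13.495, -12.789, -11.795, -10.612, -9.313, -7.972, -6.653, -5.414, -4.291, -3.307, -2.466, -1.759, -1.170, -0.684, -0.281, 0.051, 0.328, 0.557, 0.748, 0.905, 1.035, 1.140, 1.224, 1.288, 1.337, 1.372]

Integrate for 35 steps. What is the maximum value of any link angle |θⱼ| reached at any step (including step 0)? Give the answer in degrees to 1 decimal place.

apply F[0]=+20.000 → step 1: x=0.002, v=0.226, θ₁=0.091, ω₁=-0.339, θ₂=-0.010, ω₂=-0.061
apply F[1]=+20.000 → step 2: x=0.009, v=0.452, θ₁=0.080, ω₁=-0.685, θ₂=-0.011, ω₂=-0.117
apply F[2]=+20.000 → step 3: x=0.020, v=0.679, θ₁=0.063, ω₁=-1.042, θ₂=-0.014, ω₂=-0.165
apply F[3]=+20.000 → step 4: x=0.036, v=0.908, θ₁=0.039, ω₁=-1.417, θ₂=-0.018, ω₂=-0.201
apply F[4]=+6.521 → step 5: x=0.055, v=0.982, θ₁=0.009, ω₁=-1.531, θ₂=-0.022, ω₂=-0.222
apply F[5]=-4.925 → step 6: x=0.074, v=0.925, θ₁=-0.020, ω₁=-1.425, θ₂=-0.027, ω₂=-0.231
apply F[6]=-10.697 → step 7: x=0.091, v=0.803, θ₁=-0.047, ω₁=-1.217, θ₂=-0.031, ω₂=-0.228
apply F[7]=-13.092 → step 8: x=0.106, v=0.655, θ₁=-0.069, ω₁=-0.976, θ₂=-0.036, ω₂=-0.215
apply F[8]=-13.732 → step 9: x=0.118, v=0.500, θ₁=-0.086, ω₁=-0.737, θ₂=-0.040, ω₂=-0.193
apply F[9]=-13.495 → step 10: x=0.126, v=0.350, θ₁=-0.098, ω₁=-0.514, θ₂=-0.043, ω₂=-0.164
apply F[10]=-12.789 → step 11: x=0.132, v=0.208, θ₁=-0.107, ω₁=-0.314, θ₂=-0.046, ω₂=-0.131
apply F[11]=-11.795 → step 12: x=0.134, v=0.078, θ₁=-0.111, ω₁=-0.139, θ₂=-0.049, ω₂=-0.096
apply F[12]=-10.612 → step 13: x=0.135, v=-0.039, θ₁=-0.112, ω₁=0.010, θ₂=-0.050, ω₂=-0.060
apply F[13]=-9.313 → step 14: x=0.133, v=-0.140, θ₁=-0.111, ω₁=0.132, θ₂=-0.051, ω₂=-0.025
apply F[14]=-7.972 → step 15: x=0.129, v=-0.226, θ₁=-0.107, ω₁=0.229, θ₂=-0.051, ω₂=0.008
apply F[15]=-6.653 → step 16: x=0.124, v=-0.297, θ₁=-0.102, ω₁=0.302, θ₂=-0.051, ω₂=0.038
apply F[16]=-5.414 → step 17: x=0.118, v=-0.354, θ₁=-0.095, ω₁=0.354, θ₂=-0.050, ω₂=0.065
apply F[17]=-4.291 → step 18: x=0.110, v=-0.399, θ₁=-0.088, ω₁=0.388, θ₂=-0.048, ω₂=0.089
apply F[18]=-3.307 → step 19: x=0.102, v=-0.432, θ₁=-0.080, ω₁=0.407, θ₂=-0.046, ω₂=0.109
apply F[19]=-2.466 → step 20: x=0.093, v=-0.457, θ₁=-0.072, ω₁=0.414, θ₂=-0.044, ω₂=0.126
apply F[20]=-1.759 → step 21: x=0.084, v=-0.473, θ₁=-0.064, ω₁=0.412, θ₂=-0.041, ω₂=0.140
apply F[21]=-1.170 → step 22: x=0.074, v=-0.484, θ₁=-0.056, ω₁=0.403, θ₂=-0.038, ω₂=0.150
apply F[22]=-0.684 → step 23: x=0.064, v=-0.489, θ₁=-0.048, ω₁=0.389, θ₂=-0.035, ω₂=0.158
apply F[23]=-0.281 → step 24: x=0.055, v=-0.490, θ₁=-0.040, ω₁=0.371, θ₂=-0.032, ω₂=0.164
apply F[24]=+0.051 → step 25: x=0.045, v=-0.487, θ₁=-0.033, ω₁=0.352, θ₂=-0.029, ω₂=0.167
apply F[25]=+0.328 → step 26: x=0.035, v=-0.482, θ₁=-0.026, ω₁=0.331, θ₂=-0.025, ω₂=0.168
apply F[26]=+0.557 → step 27: x=0.026, v=-0.474, θ₁=-0.020, ω₁=0.309, θ₂=-0.022, ω₂=0.168
apply F[27]=+0.748 → step 28: x=0.016, v=-0.465, θ₁=-0.014, ω₁=0.287, θ₂=-0.019, ω₂=0.166
apply F[28]=+0.905 → step 29: x=0.007, v=-0.454, θ₁=-0.008, ω₁=0.265, θ₂=-0.015, ω₂=0.163
apply F[29]=+1.035 → step 30: x=-0.002, v=-0.441, θ₁=-0.003, ω₁=0.243, θ₂=-0.012, ω₂=0.158
apply F[30]=+1.140 → step 31: x=-0.011, v=-0.428, θ₁=0.002, ω₁=0.222, θ₂=-0.009, ω₂=0.153
apply F[31]=+1.224 → step 32: x=-0.019, v=-0.414, θ₁=0.006, ω₁=0.202, θ₂=-0.006, ω₂=0.147
apply F[32]=+1.288 → step 33: x=-0.027, v=-0.400, θ₁=0.010, ω₁=0.182, θ₂=-0.003, ω₂=0.140
apply F[33]=+1.337 → step 34: x=-0.035, v=-0.385, θ₁=0.013, ω₁=0.163, θ₂=-0.000, ω₂=0.133
apply F[34]=+1.372 → step 35: x=-0.043, v=-0.370, θ₁=0.016, ω₁=0.146, θ₂=0.002, ω₂=0.126
Max |angle| over trajectory = 0.112 rad = 6.4°.

Answer: 6.4°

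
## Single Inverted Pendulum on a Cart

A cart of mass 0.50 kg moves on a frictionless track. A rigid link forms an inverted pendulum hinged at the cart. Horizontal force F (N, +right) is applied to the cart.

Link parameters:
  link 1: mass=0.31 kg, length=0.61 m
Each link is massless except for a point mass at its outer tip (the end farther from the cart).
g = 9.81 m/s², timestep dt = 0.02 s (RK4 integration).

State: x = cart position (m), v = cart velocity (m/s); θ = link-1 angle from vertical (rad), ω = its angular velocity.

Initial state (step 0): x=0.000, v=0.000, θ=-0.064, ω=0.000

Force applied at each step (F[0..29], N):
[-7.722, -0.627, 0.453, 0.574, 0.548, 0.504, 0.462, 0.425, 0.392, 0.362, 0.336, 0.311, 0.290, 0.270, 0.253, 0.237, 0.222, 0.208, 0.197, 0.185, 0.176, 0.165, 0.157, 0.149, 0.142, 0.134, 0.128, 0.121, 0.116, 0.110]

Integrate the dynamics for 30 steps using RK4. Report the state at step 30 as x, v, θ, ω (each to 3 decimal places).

apply F[0]=-7.722 → step 1: x=-0.003, v=-0.301, θ=-0.059, ω=0.472
apply F[1]=-0.627 → step 2: x=-0.009, v=-0.319, θ=-0.050, ω=0.485
apply F[2]=+0.453 → step 3: x=-0.015, v=-0.296, θ=-0.041, ω=0.432
apply F[3]=+0.574 → step 4: x=-0.021, v=-0.268, θ=-0.033, ω=0.375
apply F[4]=+0.548 → step 5: x=-0.026, v=-0.243, θ=-0.026, ω=0.324
apply F[5]=+0.504 → step 6: x=-0.031, v=-0.220, θ=-0.019, ω=0.280
apply F[6]=+0.462 → step 7: x=-0.035, v=-0.200, θ=-0.014, ω=0.240
apply F[7]=+0.425 → step 8: x=-0.039, v=-0.181, θ=-0.010, ω=0.206
apply F[8]=+0.392 → step 9: x=-0.042, v=-0.164, θ=-0.006, ω=0.177
apply F[9]=+0.362 → step 10: x=-0.045, v=-0.149, θ=-0.003, ω=0.151
apply F[10]=+0.336 → step 11: x=-0.048, v=-0.136, θ=0.000, ω=0.128
apply F[11]=+0.311 → step 12: x=-0.051, v=-0.124, θ=0.002, ω=0.108
apply F[12]=+0.290 → step 13: x=-0.053, v=-0.112, θ=0.004, ω=0.091
apply F[13]=+0.270 → step 14: x=-0.055, v=-0.102, θ=0.006, ω=0.076
apply F[14]=+0.253 → step 15: x=-0.057, v=-0.093, θ=0.007, ω=0.063
apply F[15]=+0.237 → step 16: x=-0.059, v=-0.084, θ=0.009, ω=0.051
apply F[16]=+0.222 → step 17: x=-0.061, v=-0.077, θ=0.010, ω=0.042
apply F[17]=+0.208 → step 18: x=-0.062, v=-0.070, θ=0.010, ω=0.033
apply F[18]=+0.197 → step 19: x=-0.063, v=-0.063, θ=0.011, ω=0.026
apply F[19]=+0.185 → step 20: x=-0.065, v=-0.057, θ=0.011, ω=0.019
apply F[20]=+0.176 → step 21: x=-0.066, v=-0.051, θ=0.012, ω=0.014
apply F[21]=+0.165 → step 22: x=-0.067, v=-0.046, θ=0.012, ω=0.009
apply F[22]=+0.157 → step 23: x=-0.068, v=-0.041, θ=0.012, ω=0.005
apply F[23]=+0.149 → step 24: x=-0.068, v=-0.037, θ=0.012, ω=0.001
apply F[24]=+0.142 → step 25: x=-0.069, v=-0.033, θ=0.012, ω=-0.002
apply F[25]=+0.134 → step 26: x=-0.070, v=-0.029, θ=0.012, ω=-0.004
apply F[26]=+0.128 → step 27: x=-0.070, v=-0.025, θ=0.012, ω=-0.006
apply F[27]=+0.121 → step 28: x=-0.071, v=-0.022, θ=0.012, ω=-0.008
apply F[28]=+0.116 → step 29: x=-0.071, v=-0.018, θ=0.012, ω=-0.010
apply F[29]=+0.110 → step 30: x=-0.071, v=-0.015, θ=0.011, ω=-0.011

Answer: x=-0.071, v=-0.015, θ=0.011, ω=-0.011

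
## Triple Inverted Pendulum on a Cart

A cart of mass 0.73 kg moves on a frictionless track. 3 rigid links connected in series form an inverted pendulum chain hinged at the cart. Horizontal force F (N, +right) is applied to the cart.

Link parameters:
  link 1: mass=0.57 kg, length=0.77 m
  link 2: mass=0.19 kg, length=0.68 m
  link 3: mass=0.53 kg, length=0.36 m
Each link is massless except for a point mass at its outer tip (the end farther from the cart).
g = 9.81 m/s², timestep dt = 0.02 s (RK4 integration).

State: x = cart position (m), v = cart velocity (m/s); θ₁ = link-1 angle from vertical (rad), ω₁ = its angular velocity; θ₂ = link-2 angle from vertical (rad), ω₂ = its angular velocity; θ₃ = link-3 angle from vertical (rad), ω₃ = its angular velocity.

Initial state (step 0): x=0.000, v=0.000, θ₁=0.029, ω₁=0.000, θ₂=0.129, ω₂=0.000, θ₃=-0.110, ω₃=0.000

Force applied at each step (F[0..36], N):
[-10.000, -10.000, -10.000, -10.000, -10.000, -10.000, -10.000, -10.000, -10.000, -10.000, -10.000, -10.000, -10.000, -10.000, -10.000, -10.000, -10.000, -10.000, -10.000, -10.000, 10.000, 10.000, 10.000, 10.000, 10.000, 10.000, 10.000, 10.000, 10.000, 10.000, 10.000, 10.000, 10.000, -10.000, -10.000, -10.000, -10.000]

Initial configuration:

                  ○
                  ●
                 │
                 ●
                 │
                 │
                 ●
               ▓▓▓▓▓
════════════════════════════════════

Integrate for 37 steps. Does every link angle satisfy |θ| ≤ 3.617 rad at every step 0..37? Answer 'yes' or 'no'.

apply F[0]=-10.000 → step 1: x=-0.003, v=-0.283, θ₁=0.032, ω₁=0.349, θ₂=0.131, ω₂=0.207, θ₃=-0.114, ω₃=-0.398
apply F[1]=-10.000 → step 2: x=-0.011, v=-0.568, θ₁=0.043, ω₁=0.705, θ₂=0.137, ω₂=0.407, θ₃=-0.126, ω₃=-0.791
apply F[2]=-10.000 → step 3: x=-0.026, v=-0.855, θ₁=0.061, ω₁=1.071, θ₂=0.147, ω₂=0.591, θ₃=-0.146, ω₃=-1.168
apply F[3]=-10.000 → step 4: x=-0.046, v=-1.145, θ₁=0.086, ω₁=1.451, θ₂=0.161, ω₂=0.746, θ₃=-0.172, ω₃=-1.508
apply F[4]=-10.000 → step 5: x=-0.071, v=-1.436, θ₁=0.119, ω₁=1.844, θ₂=0.177, ω₂=0.861, θ₃=-0.205, ω₃=-1.783
apply F[5]=-10.000 → step 6: x=-0.103, v=-1.725, θ₁=0.160, ω₁=2.248, θ₂=0.195, ω₂=0.923, θ₃=-0.243, ω₃=-1.961
apply F[6]=-10.000 → step 7: x=-0.140, v=-2.008, θ₁=0.209, ω₁=2.655, θ₂=0.213, ω₂=0.930, θ₃=-0.283, ω₃=-2.014
apply F[7]=-10.000 → step 8: x=-0.183, v=-2.278, θ₁=0.266, ω₁=3.056, θ₂=0.232, ω₂=0.887, θ₃=-0.323, ω₃=-1.928
apply F[8]=-10.000 → step 9: x=-0.231, v=-2.529, θ₁=0.331, ω₁=3.438, θ₂=0.249, ω₂=0.807, θ₃=-0.359, ω₃=-1.699
apply F[9]=-10.000 → step 10: x=-0.284, v=-2.755, θ₁=0.403, ω₁=3.792, θ₂=0.264, ω₂=0.710, θ₃=-0.390, ω₃=-1.335
apply F[10]=-10.000 → step 11: x=-0.341, v=-2.949, θ₁=0.482, ω₁=4.109, θ₂=0.277, ω₂=0.618, θ₃=-0.412, ω₃=-0.854
apply F[11]=-10.000 → step 12: x=-0.402, v=-3.109, θ₁=0.567, ω₁=4.383, θ₂=0.289, ω₂=0.548, θ₃=-0.423, ω₃=-0.281
apply F[12]=-10.000 → step 13: x=-0.465, v=-3.233, θ₁=0.657, ω₁=4.614, θ₂=0.299, ω₂=0.514, θ₃=-0.423, ω₃=0.359
apply F[13]=-10.000 → step 14: x=-0.531, v=-3.323, θ₁=0.752, ω₁=4.805, θ₂=0.309, ω₂=0.521, θ₃=-0.409, ω₃=1.041
apply F[14]=-10.000 → step 15: x=-0.598, v=-3.380, θ₁=0.849, ω₁=4.961, θ₂=0.320, ω₂=0.568, θ₃=-0.381, ω₃=1.744
apply F[15]=-10.000 → step 16: x=-0.666, v=-3.408, θ₁=0.950, ω₁=5.089, θ₂=0.332, ω₂=0.652, θ₃=-0.339, ω₃=2.456
apply F[16]=-10.000 → step 17: x=-0.734, v=-3.410, θ₁=1.053, ω₁=5.192, θ₂=0.347, ω₂=0.768, θ₃=-0.283, ω₃=3.168
apply F[17]=-10.000 → step 18: x=-0.802, v=-3.388, θ₁=1.157, ω₁=5.275, θ₂=0.363, ω₂=0.912, θ₃=-0.212, ω₃=3.874
apply F[18]=-10.000 → step 19: x=-0.870, v=-3.346, θ₁=1.264, ω₁=5.339, θ₂=0.383, ω₂=1.081, θ₃=-0.128, ω₃=4.569
apply F[19]=-10.000 → step 20: x=-0.936, v=-3.286, θ₁=1.371, ω₁=5.382, θ₂=0.407, ω₂=1.280, θ₃=-0.029, ω₃=5.244
apply F[20]=+10.000 → step 21: x=-0.998, v=-2.920, θ₁=1.479, ω₁=5.447, θ₂=0.432, ω₂=1.216, θ₃=0.079, ω₃=5.589
apply F[21]=+10.000 → step 22: x=-1.053, v=-2.541, θ₁=1.589, ω₁=5.539, θ₂=0.456, ω₂=1.198, θ₃=0.194, ω₃=5.903
apply F[22]=+10.000 → step 23: x=-1.100, v=-2.145, θ₁=1.701, ω₁=5.661, θ₂=0.480, ω₂=1.255, θ₃=0.315, ω₃=6.153
apply F[23]=+10.000 → step 24: x=-1.138, v=-1.730, θ₁=1.816, ω₁=5.819, θ₂=0.507, ω₂=1.419, θ₃=0.439, ω₃=6.303
apply F[24]=+10.000 → step 25: x=-1.169, v=-1.294, θ₁=1.934, ω₁=6.025, θ₂=0.538, ω₂=1.716, θ₃=0.566, ω₃=6.329
apply F[25]=+10.000 → step 26: x=-1.190, v=-0.832, θ₁=2.057, ω₁=6.295, θ₂=0.576, ω₂=2.162, θ₃=0.692, ω₃=6.231
apply F[26]=+10.000 → step 27: x=-1.202, v=-0.338, θ₁=2.186, ω₁=6.640, θ₂=0.625, ω₂=2.773, θ₃=0.814, ω₃=6.027
apply F[27]=+10.000 → step 28: x=-1.203, v=0.195, θ₁=2.323, ω₁=7.067, θ₂=0.688, ω₂=3.572, θ₃=0.932, ω₃=5.738
apply F[28]=+10.000 → step 29: x=-1.194, v=0.767, θ₁=2.469, ω₁=7.566, θ₂=0.770, ω₂=4.596, θ₃=1.043, ω₃=5.374
apply F[29]=+10.000 → step 30: x=-1.172, v=1.363, θ₁=2.626, ω₁=8.092, θ₂=0.874, ω₂=5.900, θ₃=1.147, ω₃=4.918
apply F[30]=+10.000 → step 31: x=-1.139, v=1.945, θ₁=2.793, ω₁=8.532, θ₂=1.008, ω₂=7.525, θ₃=1.239, ω₃=4.340
apply F[31]=+10.000 → step 32: x=-1.095, v=2.443, θ₁=2.965, ω₁=8.667, θ₂=1.177, ω₂=9.405, θ₃=1.319, ω₃=3.661
apply F[32]=+10.000 → step 33: x=-1.043, v=2.798, θ₁=3.135, ω₁=8.240, θ₂=1.384, ω₂=11.209, θ₃=1.387, ω₃=3.237
apply F[33]=-10.000 → step 34: x=-0.990, v=2.479, θ₁=3.284, ω₁=6.508, θ₂=1.620, ω₂=12.213, θ₃=1.456, ω₃=3.931
apply F[34]=-10.000 → step 35: x=-0.944, v=2.119, θ₁=3.394, ω₁=4.546, θ₂=1.865, ω₂=12.155, θ₃=1.555, ω₃=6.153
apply F[35]=-10.000 → step 36: x=-0.905, v=1.752, θ₁=3.466, ω₁=2.610, θ₂=2.102, ω₂=11.435, θ₃=1.709, ω₃=9.335
apply F[36]=-10.000 → step 37: x=-0.874, v=1.365, θ₁=3.499, ω₁=0.676, θ₂=2.320, ω₂=10.371, θ₃=1.931, ω₃=12.922
Max |angle| over trajectory = 3.499 rad; bound = 3.617 → within bound.

Answer: yes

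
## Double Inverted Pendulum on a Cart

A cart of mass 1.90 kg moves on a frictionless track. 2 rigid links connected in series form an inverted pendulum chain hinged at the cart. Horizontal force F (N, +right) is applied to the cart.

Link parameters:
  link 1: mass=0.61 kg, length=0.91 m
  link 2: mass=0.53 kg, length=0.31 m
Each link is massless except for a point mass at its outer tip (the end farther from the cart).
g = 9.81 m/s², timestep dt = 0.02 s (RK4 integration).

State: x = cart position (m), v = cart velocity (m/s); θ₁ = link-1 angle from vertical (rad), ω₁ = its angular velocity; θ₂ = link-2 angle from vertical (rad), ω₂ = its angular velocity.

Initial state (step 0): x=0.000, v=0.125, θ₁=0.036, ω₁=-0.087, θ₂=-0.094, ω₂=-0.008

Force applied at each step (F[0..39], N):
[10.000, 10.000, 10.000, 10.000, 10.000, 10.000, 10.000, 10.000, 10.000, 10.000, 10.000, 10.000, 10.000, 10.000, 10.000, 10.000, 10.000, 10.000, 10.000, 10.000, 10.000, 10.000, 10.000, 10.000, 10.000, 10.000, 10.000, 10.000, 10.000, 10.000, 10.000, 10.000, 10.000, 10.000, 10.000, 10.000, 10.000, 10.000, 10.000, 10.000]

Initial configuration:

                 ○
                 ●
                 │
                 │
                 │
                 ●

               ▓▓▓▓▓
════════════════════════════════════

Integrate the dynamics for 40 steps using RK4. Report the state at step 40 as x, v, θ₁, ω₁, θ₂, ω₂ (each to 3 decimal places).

Answer: x=1.466, v=1.466, θ₁=-2.191, ω₁=-5.779, θ₂=-1.840, ω₂=-8.018

Derivation:
apply F[0]=+10.000 → step 1: x=0.004, v=0.226, θ₁=0.033, ω₁=-0.167, θ₂=-0.096, ω₂=-0.161
apply F[1]=+10.000 → step 2: x=0.009, v=0.328, θ₁=0.029, ω₁=-0.247, θ₂=-0.100, ω₂=-0.313
apply F[2]=+10.000 → step 3: x=0.017, v=0.430, θ₁=0.024, ω₁=-0.330, θ₂=-0.108, ω₂=-0.465
apply F[3]=+10.000 → step 4: x=0.026, v=0.533, θ₁=0.016, ω₁=-0.415, θ₂=-0.119, ω₂=-0.619
apply F[4]=+10.000 → step 5: x=0.038, v=0.637, θ₁=0.007, ω₁=-0.502, θ₂=-0.133, ω₂=-0.775
apply F[5]=+10.000 → step 6: x=0.052, v=0.742, θ₁=-0.004, ω₁=-0.593, θ₂=-0.150, ω₂=-0.935
apply F[6]=+10.000 → step 7: x=0.068, v=0.848, θ₁=-0.017, ω₁=-0.687, θ₂=-0.170, ω₂=-1.097
apply F[7]=+10.000 → step 8: x=0.086, v=0.956, θ₁=-0.032, ω₁=-0.785, θ₂=-0.194, ω₂=-1.264
apply F[8]=+10.000 → step 9: x=0.106, v=1.065, θ₁=-0.048, ω₁=-0.888, θ₂=-0.221, ω₂=-1.435
apply F[9]=+10.000 → step 10: x=0.128, v=1.176, θ₁=-0.067, ω₁=-0.996, θ₂=-0.251, ω₂=-1.608
apply F[10]=+10.000 → step 11: x=0.153, v=1.289, θ₁=-0.088, ω₁=-1.110, θ₂=-0.285, ω₂=-1.784
apply F[11]=+10.000 → step 12: x=0.180, v=1.402, θ₁=-0.112, ω₁=-1.231, θ₂=-0.323, ω₂=-1.960
apply F[12]=+10.000 → step 13: x=0.209, v=1.518, θ₁=-0.137, ω₁=-1.360, θ₂=-0.364, ω₂=-2.133
apply F[13]=+10.000 → step 14: x=0.241, v=1.634, θ₁=-0.166, ω₁=-1.496, θ₂=-0.408, ω₂=-2.301
apply F[14]=+10.000 → step 15: x=0.274, v=1.750, θ₁=-0.197, ω₁=-1.641, θ₂=-0.456, ω₂=-2.459
apply F[15]=+10.000 → step 16: x=0.311, v=1.867, θ₁=-0.232, ω₁=-1.796, θ₂=-0.506, ω₂=-2.601
apply F[16]=+10.000 → step 17: x=0.349, v=1.983, θ₁=-0.269, ω₁=-1.961, θ₂=-0.560, ω₂=-2.723
apply F[17]=+10.000 → step 18: x=0.390, v=2.097, θ₁=-0.310, ω₁=-2.135, θ₂=-0.615, ω₂=-2.818
apply F[18]=+10.000 → step 19: x=0.433, v=2.209, θ₁=-0.355, ω₁=-2.320, θ₂=-0.672, ω₂=-2.880
apply F[19]=+10.000 → step 20: x=0.478, v=2.317, θ₁=-0.403, ω₁=-2.515, θ₂=-0.730, ω₂=-2.903
apply F[20]=+10.000 → step 21: x=0.526, v=2.420, θ₁=-0.455, ω₁=-2.719, θ₂=-0.788, ω₂=-2.882
apply F[21]=+10.000 → step 22: x=0.575, v=2.515, θ₁=-0.512, ω₁=-2.931, θ₂=-0.845, ω₂=-2.814
apply F[22]=+10.000 → step 23: x=0.626, v=2.602, θ₁=-0.573, ω₁=-3.149, θ₂=-0.900, ω₂=-2.696
apply F[23]=+10.000 → step 24: x=0.679, v=2.678, θ₁=-0.638, ω₁=-3.372, θ₂=-0.953, ω₂=-2.531
apply F[24]=+10.000 → step 25: x=0.733, v=2.740, θ₁=-0.708, ω₁=-3.597, θ₂=-1.001, ω₂=-2.326
apply F[25]=+10.000 → step 26: x=0.788, v=2.788, θ₁=-0.782, ω₁=-3.821, θ₂=-1.045, ω₂=-2.090
apply F[26]=+10.000 → step 27: x=0.845, v=2.817, θ₁=-0.860, ω₁=-4.043, θ₂=-1.085, ω₂=-1.840
apply F[27]=+10.000 → step 28: x=0.901, v=2.828, θ₁=-0.943, ω₁=-4.258, θ₂=-1.119, ω₂=-1.598
apply F[28]=+10.000 → step 29: x=0.958, v=2.817, θ₁=-1.031, ω₁=-4.465, θ₂=-1.149, ω₂=-1.394
apply F[29]=+10.000 → step 30: x=1.014, v=2.785, θ₁=-1.122, ω₁=-4.660, θ₂=-1.175, ω₂=-1.260
apply F[30]=+10.000 → step 31: x=1.069, v=2.731, θ₁=-1.217, ω₁=-4.840, θ₂=-1.200, ω₂=-1.228
apply F[31]=+10.000 → step 32: x=1.123, v=2.656, θ₁=-1.315, ω₁=-5.005, θ₂=-1.225, ω₂=-1.331
apply F[32]=+10.000 → step 33: x=1.175, v=2.562, θ₁=-1.417, ω₁=-5.153, θ₂=-1.254, ω₂=-1.590
apply F[33]=+10.000 → step 34: x=1.225, v=2.451, θ₁=-1.521, ω₁=-5.287, θ₂=-1.290, ω₂=-2.020
apply F[34]=+10.000 → step 35: x=1.273, v=2.324, θ₁=-1.628, ω₁=-5.406, θ₂=-1.336, ω₂=-2.626
apply F[35]=+10.000 → step 36: x=1.318, v=2.183, θ₁=-1.738, ω₁=-5.511, θ₂=-1.396, ω₂=-3.406
apply F[36]=+10.000 → step 37: x=1.360, v=2.027, θ₁=-1.849, ω₁=-5.602, θ₂=-1.473, ω₂=-4.353
apply F[37]=+10.000 → step 38: x=1.399, v=1.857, θ₁=-1.962, ω₁=-5.677, θ₂=-1.571, ω₂=-5.455
apply F[38]=+10.000 → step 39: x=1.434, v=1.670, θ₁=-2.076, ω₁=-5.735, θ₂=-1.693, ω₂=-6.689
apply F[39]=+10.000 → step 40: x=1.466, v=1.466, θ₁=-2.191, ω₁=-5.779, θ₂=-1.840, ω₂=-8.018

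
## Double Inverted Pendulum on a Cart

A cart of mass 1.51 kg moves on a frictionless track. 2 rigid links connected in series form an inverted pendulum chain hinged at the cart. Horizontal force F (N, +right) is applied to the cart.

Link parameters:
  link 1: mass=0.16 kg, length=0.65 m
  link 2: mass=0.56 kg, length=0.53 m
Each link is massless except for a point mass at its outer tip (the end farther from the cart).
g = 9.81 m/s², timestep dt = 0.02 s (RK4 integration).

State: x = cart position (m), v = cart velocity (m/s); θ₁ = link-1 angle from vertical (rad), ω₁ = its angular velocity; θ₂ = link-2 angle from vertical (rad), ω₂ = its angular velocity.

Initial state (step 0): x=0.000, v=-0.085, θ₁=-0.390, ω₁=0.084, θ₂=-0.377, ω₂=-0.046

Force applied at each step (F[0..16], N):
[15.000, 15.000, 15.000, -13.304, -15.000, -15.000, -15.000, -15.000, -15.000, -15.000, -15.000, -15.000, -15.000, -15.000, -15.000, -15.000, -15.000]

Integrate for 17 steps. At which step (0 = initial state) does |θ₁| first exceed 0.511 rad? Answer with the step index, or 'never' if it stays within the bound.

Answer: 7

Derivation:
apply F[0]=+15.000 → step 1: x=0.000, v=0.132, θ₁=-0.393, ω₁=-0.346, θ₂=-0.378, ω₂=-0.035
apply F[1]=+15.000 → step 2: x=0.005, v=0.347, θ₁=-0.404, ω₁=-0.779, θ₂=-0.378, ω₂=-0.020
apply F[2]=+15.000 → step 3: x=0.014, v=0.561, θ₁=-0.424, ω₁=-1.216, θ₂=-0.379, ω₂=0.004
apply F[3]=-13.304 → step 4: x=0.024, v=0.428, θ₁=-0.448, ω₁=-1.223, θ₂=-0.378, ω₂=0.108
apply F[4]=-15.000 → step 5: x=0.031, v=0.275, θ₁=-0.473, ω₁=-1.246, θ₂=-0.374, ω₂=0.264
apply F[5]=-15.000 → step 6: x=0.035, v=0.124, θ₁=-0.498, ω₁=-1.310, θ₂=-0.367, ω₂=0.470
apply F[6]=-15.000 → step 7: x=0.036, v=-0.027, θ₁=-0.525, ω₁=-1.415, θ₂=-0.355, ω₂=0.727
apply F[7]=-15.000 → step 8: x=0.034, v=-0.180, θ₁=-0.555, ω₁=-1.557, θ₂=-0.337, ω₂=1.033
apply F[8]=-15.000 → step 9: x=0.029, v=-0.336, θ₁=-0.588, ω₁=-1.727, θ₂=-0.313, ω₂=1.378
apply F[9]=-15.000 → step 10: x=0.021, v=-0.495, θ₁=-0.624, ω₁=-1.911, θ₂=-0.282, ω₂=1.747
apply F[10]=-15.000 → step 11: x=0.009, v=-0.660, θ₁=-0.664, ω₁=-2.090, θ₂=-0.243, ω₂=2.118
apply F[11]=-15.000 → step 12: x=-0.006, v=-0.831, θ₁=-0.708, ω₁=-2.250, θ₂=-0.197, ω₂=2.474
apply F[12]=-15.000 → step 13: x=-0.024, v=-1.006, θ₁=-0.754, ω₁=-2.379, θ₂=-0.145, ω₂=2.802
apply F[13]=-15.000 → step 14: x=-0.046, v=-1.186, θ₁=-0.803, ω₁=-2.475, θ₂=-0.085, ω₂=3.099
apply F[14]=-15.000 → step 15: x=-0.072, v=-1.368, θ₁=-0.853, ω₁=-2.537, θ₂=-0.021, ω₂=3.370
apply F[15]=-15.000 → step 16: x=-0.101, v=-1.553, θ₁=-0.904, ω₁=-2.568, θ₂=0.049, ω₂=3.623
apply F[16]=-15.000 → step 17: x=-0.134, v=-1.739, θ₁=-0.955, ω₁=-2.569, θ₂=0.124, ω₂=3.867
|θ₁| = 0.525 > 0.511 first at step 7.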